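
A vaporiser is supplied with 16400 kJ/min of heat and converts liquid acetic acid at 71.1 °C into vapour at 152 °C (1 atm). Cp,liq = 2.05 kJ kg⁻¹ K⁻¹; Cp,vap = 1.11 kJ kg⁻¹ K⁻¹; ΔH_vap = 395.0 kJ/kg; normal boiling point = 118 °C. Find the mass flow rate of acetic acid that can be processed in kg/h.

ṁ = 1860 kg/h

Δh = 2.05×(118−71.1) + 395.0 + 1.11×(152−118) = 528.88 kJ/kg
Q = 16400 kJ/min = 273.33 kJ/s = 984000 kJ/h
ṁ = Q/Δh = 984000 / 528.88 = 1860.5 kg/h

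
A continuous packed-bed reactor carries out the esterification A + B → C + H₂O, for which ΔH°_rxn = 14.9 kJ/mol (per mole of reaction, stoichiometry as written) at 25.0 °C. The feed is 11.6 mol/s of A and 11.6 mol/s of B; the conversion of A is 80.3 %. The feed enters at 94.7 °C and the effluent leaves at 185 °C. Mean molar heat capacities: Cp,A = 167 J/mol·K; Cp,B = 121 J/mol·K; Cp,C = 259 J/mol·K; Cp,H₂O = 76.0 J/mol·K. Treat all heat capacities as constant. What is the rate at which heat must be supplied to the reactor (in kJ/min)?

Extent of reaction ξ = 0.803 × 11.6 = 9.3148 mol/s
Reaction term: ξ·ΔH°_rxn = 9.3148 × 14.9 = 138.79 kJ/s
Sensible, feed 94.7→25 °C: -232.85 kJ/s
Outlet flows (mol/s): A 2.2852, B 2.2852, C 9.3148, H₂O 9.3148
Sensible, products 25→185 °C: 604.58 kJ/s
Q = ΔH = 510.51 kJ/s = 510.51 kW
Heat supplied = 30631 kJ/min

Q_in = 30600 kJ/min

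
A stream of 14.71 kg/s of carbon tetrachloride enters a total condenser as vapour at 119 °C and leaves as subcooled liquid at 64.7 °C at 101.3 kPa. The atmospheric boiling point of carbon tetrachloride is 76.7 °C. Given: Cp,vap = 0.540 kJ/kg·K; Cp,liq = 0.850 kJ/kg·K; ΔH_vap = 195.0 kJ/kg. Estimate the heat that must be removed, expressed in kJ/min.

Q_c = 201000 kJ/min

vapour 119→76.7 °C: -22.842 kJ/kg
condensation at 76.7 °C: -195 kJ/kg
liquid 76.7→64.7 °C: -10.2 kJ/kg
Δh = -22.842 + -195 + -10.2 = -228.04 kJ/kg
Q = ṁ·Δh = 14.71 kg/s × -228.04 kJ/kg = -3354.5 kJ/s
|Q| = 3354.5 kW = 201270 kJ/min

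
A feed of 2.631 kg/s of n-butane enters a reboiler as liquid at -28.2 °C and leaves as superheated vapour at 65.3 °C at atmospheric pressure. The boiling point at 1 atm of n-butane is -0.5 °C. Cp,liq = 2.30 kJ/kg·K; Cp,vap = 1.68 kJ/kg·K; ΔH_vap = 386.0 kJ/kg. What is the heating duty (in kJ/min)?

liquid -28.2→-0.5 °C: 63.71 kJ/kg
vaporisation at -0.5 °C: 386 kJ/kg
vapour -0.5→65.3 °C: 110.54 kJ/kg
Δh = 63.71 + 386 + 110.54 = 560.25 kJ/kg
Q = ṁ·Δh = 2.631 kg/s × 560.25 kJ/kg = 1474 kJ/s
|Q| = 1474 kW = 88442 kJ/min

Q = 88400 kJ/min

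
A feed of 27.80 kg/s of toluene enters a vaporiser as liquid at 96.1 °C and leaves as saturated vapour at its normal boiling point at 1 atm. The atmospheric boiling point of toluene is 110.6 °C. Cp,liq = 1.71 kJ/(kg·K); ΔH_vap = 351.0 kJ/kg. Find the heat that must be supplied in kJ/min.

liquid 96.1→110.6 °C: 24.795 kJ/kg
vaporisation at 110.6 °C: 351 kJ/kg
Δh = 24.795 + 351 = 375.8 kJ/kg
Q = ṁ·Δh = 27.80 kg/s × 375.8 kJ/kg = 10447 kJ/s
|Q| = 10447 kW = 626830 kJ/min

Q = 627000 kJ/min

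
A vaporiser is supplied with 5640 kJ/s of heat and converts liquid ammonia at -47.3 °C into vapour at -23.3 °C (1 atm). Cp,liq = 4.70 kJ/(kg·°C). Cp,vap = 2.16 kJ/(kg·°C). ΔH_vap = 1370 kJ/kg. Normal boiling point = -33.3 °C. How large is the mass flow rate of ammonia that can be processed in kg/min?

Δh = 4.70×(-33.3−-47.3) + 1370 + 2.16×(-23.3−-33.3) = 1457.4 kJ/kg
Q = 5640 kJ/s = 5640 kJ/s = 338400 kJ/min
ṁ = Q/Δh = 338400 / 1457.4 = 232.19 kg/min

ṁ = 232 kg/min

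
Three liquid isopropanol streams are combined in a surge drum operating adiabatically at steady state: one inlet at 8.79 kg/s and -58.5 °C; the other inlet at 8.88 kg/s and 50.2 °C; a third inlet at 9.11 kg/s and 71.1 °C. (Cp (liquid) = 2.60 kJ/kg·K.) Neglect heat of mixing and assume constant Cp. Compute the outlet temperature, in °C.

Adiabatic, steady state ⇒ Σ ṁᵢCp,ᵢ(T_out − Tᵢ) = 0
Σ ṁᵢCp,ᵢTᵢ = 8.79×2.60×-58.5 + 8.88×2.60×50.2 + 9.11×2.60×71.1 = 1506.1
Σ ṁᵢCp,ᵢ = 8.79×2.60 + 8.88×2.60 + 9.11×2.60 = 69.628
T_out = 1506.1 / 69.628 = 21.631 °C

T_out = 21.6 °C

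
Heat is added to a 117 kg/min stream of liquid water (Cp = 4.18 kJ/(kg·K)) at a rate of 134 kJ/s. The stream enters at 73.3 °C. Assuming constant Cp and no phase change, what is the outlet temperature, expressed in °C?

Q = 134 kJ/s = 8040 kJ/min
ΔT = Q/(ṁ·Cp) = 8040/(117×4.18) = 16.44 K
T_out = 73.3 + 16.44 = 89.74 °C

T_out = 89.7 °C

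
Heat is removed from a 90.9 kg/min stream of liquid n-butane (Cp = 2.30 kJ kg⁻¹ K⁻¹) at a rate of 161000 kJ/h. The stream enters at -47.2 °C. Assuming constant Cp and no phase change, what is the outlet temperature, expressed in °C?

T_out = -60.0 °C

Q = 161000 kJ/h = 2683.3 kJ/min
ΔT = Q/(ṁ·Cp) = 2683.3/(90.9×2.30) = 12.835 K
T_out = -47.2 − 12.835 = -60.035 °C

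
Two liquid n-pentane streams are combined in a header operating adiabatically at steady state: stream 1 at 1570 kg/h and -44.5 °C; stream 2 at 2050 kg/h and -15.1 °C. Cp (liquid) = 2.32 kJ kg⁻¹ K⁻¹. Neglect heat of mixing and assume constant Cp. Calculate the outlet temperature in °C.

Adiabatic, steady state ⇒ Σ ṁᵢCp,ᵢ(T_out − Tᵢ) = 0
T_out = Σ ṁᵢCp,ᵢTᵢ / Σ ṁᵢCp,ᵢ
      = -233900 / 8398.4 = -27.851 °C

T_out = -27.9 °C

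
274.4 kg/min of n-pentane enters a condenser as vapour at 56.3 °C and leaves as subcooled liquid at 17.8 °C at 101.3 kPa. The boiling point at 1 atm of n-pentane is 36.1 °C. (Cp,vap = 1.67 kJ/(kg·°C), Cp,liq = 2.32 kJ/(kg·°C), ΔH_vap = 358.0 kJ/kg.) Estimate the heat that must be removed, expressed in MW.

vapour 56.3→36.1 °C: -33.734 kJ/kg
condensation at 36.1 °C: -358 kJ/kg
liquid 36.1→17.8 °C: -42.456 kJ/kg
Δh = -33.734 + -358 + -42.456 = -434.19 kJ/kg
Q = ṁ·Δh = 274.4 kg/min × -434.19 kJ/kg = -119140 kJ/min
|Q| = 1985.7 kW = 1.9857 MW

Q_c = 1.99 MW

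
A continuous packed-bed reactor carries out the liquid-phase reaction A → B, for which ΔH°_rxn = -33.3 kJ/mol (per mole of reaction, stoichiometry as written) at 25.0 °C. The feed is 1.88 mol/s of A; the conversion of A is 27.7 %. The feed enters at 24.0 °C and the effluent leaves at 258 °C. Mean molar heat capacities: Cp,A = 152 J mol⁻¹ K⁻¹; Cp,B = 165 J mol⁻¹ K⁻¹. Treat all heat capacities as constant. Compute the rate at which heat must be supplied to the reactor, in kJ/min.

Q_in = 3070 kJ/min

Extent of reaction ξ = 0.277 × 1.88 = 0.52076 mol/s
Reaction term: ξ·ΔH°_rxn = 0.52076 × -33.3 = -17.341 kJ/s
Sensible, feed 24.0→25 °C: 0.28576 kJ/s
Outlet flows (mol/s): A 1.3592, B 0.52076
Sensible, products 25→258 °C: 68.159 kJ/s
Q = ΔH = 51.104 kJ/s = 51.104 kW
Heat supplied = 3066.2 kJ/min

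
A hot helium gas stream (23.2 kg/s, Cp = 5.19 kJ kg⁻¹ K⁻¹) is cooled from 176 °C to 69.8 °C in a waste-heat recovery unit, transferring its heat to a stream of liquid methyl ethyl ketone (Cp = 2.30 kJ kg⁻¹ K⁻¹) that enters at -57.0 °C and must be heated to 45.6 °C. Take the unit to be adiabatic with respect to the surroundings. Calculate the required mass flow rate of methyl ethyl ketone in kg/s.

ṁ_c = 54.2 kg/s

Heat released by hot stream: Q = 23.2 × 5.19 × (176 − 69.8) = 12787 kJ/s
Energy balance on cold side (adiabatic exchanger): Q = ṁ_c·Cp_c·(T_c,out − T_c,in)
ṁ_c = 12787 / [2.30 × (45.6 − -57.0)] = 54.188 kg/s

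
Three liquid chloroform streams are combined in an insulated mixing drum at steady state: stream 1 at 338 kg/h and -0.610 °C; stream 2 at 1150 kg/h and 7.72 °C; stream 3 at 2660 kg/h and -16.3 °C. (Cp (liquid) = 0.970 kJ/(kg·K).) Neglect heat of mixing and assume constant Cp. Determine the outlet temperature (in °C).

No heat crosses the boundary, so H_out = H_in.
Σ ṁᵢCp,ᵢTᵢ = 338×0.970×-0.610 + 1150×0.970×7.72 + 2660×0.970×-16.3 = -33646
Σ ṁᵢCp,ᵢ = 338×0.970 + 1150×0.970 + 2660×0.970 = 4023.6
T_out = -33646 / 4023.6 = -8.3621 °C

T_out = -8.36 °C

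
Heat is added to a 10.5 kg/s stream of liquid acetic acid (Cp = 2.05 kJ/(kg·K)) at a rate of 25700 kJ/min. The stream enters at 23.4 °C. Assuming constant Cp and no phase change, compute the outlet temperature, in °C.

Q = 25700 kJ/min = 428.33 kJ/s
ΔT = Q/(ṁ·Cp) = 428.33/(10.5×2.05) = 19.899 K
T_out = 23.4 + 19.899 = 43.299 °C

T_out = 43.3 °C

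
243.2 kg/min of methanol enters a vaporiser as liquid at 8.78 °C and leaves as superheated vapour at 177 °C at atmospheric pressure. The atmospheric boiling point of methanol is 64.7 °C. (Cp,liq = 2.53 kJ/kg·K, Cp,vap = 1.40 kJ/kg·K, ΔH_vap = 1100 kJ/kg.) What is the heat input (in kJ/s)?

liquid 8.78→64.7 °C: 141.48 kJ/kg
vaporisation at 64.7 °C: 1100 kJ/kg
vapour 64.7→177 °C: 157.22 kJ/kg
Δh = 141.48 + 1100 + 157.22 = 1398.7 kJ/kg
Q = ṁ·Δh = 243.2 kg/min × 1398.7 kJ/kg = 340160 kJ/min
|Q| = 5669.4 kW

Q = 5670 kJ/s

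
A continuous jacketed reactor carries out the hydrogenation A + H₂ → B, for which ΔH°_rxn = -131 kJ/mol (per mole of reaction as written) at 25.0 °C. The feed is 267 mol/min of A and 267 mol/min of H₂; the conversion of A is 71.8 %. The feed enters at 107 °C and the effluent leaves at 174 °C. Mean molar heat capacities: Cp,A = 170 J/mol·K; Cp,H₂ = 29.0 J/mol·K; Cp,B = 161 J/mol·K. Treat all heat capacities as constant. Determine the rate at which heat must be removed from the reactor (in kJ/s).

Extent of reaction ξ = 0.718 × 267 = 191.71 mol/min
Reaction term: ξ·ΔH°_rxn = 191.71 × -131 = -25113 kJ/min
Sensible, feed 107→25 °C: -4356.9 kJ/min
Outlet flows (mol/min): A 75.294, H₂ 75.294, B 191.71
Sensible, products 25→174 °C: 6831.4 kJ/min
Q = ΔH = -22639 kJ/min = -377.32 kW
Heat removed = 377.32 kJ/s

Q_out = 377 kJ/s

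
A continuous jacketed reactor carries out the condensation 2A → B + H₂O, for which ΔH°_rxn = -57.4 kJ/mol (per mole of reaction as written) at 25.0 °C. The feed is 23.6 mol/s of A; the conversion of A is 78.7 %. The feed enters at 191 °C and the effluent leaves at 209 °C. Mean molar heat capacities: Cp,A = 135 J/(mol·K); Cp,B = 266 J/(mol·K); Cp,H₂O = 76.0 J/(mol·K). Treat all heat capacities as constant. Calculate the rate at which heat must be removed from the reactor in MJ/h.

Extent of reaction ξ = 0.787 × 23.6 / 2 = 9.2866 mol/s
Reaction term: ξ·ΔH°_rxn = 9.2866 × -57.4 = -533.05 kJ/s
Sensible, feed 191→25 °C: -528.88 kJ/s
Outlet flows (mol/s): A 5.0268, B 9.2866, H₂O 9.2866
Sensible, products 25→209 °C: 709.25 kJ/s
Q = ΔH = -352.67 kJ/s = -352.67 kW
Heat removed = 1269.6 MJ/h

Q_out = 1270 MJ/h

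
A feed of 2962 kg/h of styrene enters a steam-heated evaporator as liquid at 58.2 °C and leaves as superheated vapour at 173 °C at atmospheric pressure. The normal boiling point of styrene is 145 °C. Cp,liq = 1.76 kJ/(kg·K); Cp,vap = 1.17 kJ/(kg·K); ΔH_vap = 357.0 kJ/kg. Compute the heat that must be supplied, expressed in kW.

Q = 446 kW

liquid 58.2→145 °C: 152.77 kJ/kg
vaporisation at 145 °C: 357 kJ/kg
vapour 145→173 °C: 32.76 kJ/kg
Δh = 152.77 + 357 + 32.76 = 542.53 kJ/kg
Q = ṁ·Δh = 2962 kg/h × 542.53 kJ/kg = 1.607e+06 kJ/h
|Q| = 446.38 kW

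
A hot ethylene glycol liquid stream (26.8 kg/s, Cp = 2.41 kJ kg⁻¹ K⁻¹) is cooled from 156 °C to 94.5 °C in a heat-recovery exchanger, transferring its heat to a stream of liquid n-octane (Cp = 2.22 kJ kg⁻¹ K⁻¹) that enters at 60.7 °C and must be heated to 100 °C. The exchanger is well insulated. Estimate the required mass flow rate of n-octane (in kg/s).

ṁ_c = 45.5 kg/s

Heat released by hot stream: Q = 26.8 × 2.41 × (156 − 94.5) = 3972.2 kJ/s
Energy balance on cold side (adiabatic exchanger): Q = ṁ_c·Cp_c·(T_c,out − T_c,in)
ṁ_c = 3972.2 / [2.22 × (100 − 60.7)] = 45.528 kg/s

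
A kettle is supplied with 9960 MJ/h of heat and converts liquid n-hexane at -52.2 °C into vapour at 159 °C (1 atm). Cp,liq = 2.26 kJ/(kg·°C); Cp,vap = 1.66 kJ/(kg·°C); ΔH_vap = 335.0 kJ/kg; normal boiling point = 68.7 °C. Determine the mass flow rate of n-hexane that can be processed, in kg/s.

Δh = 2.26×(68.7−-52.2) + 335.0 + 1.66×(159−68.7) = 758.13 kJ/kg
Q = 9960 MJ/h = 2766.7 kJ/s = 2766.7 kJ/s
ṁ = Q/Δh = 2766.7 / 758.13 = 3.6493 kg/s

ṁ = 3.65 kg/s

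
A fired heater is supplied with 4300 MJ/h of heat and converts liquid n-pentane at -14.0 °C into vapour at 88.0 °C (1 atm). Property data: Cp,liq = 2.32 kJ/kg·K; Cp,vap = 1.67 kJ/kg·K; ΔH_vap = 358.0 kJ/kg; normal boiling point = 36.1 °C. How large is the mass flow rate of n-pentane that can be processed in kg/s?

ṁ = 2.13 kg/s

Δh = 2.32×(36.1−-14.0) + 358.0 + 1.67×(88.0−36.1) = 560.9 kJ/kg
Q = 4300 MJ/h = 1194.4 kJ/s = 1194.4 kJ/s
ṁ = Q/Δh = 1194.4 / 560.9 = 2.1295 kg/s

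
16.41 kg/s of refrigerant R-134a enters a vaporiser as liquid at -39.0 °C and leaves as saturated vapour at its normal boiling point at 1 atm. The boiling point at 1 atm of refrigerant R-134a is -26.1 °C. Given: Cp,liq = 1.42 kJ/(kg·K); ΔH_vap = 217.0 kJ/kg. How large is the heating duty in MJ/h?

Q = 13900 MJ/h

liquid -39.0→-26.1 °C: 18.318 kJ/kg
vaporisation at -26.1 °C: 217 kJ/kg
Δh = 18.318 + 217 = 235.32 kJ/kg
Q = ṁ·Δh = 16.41 kg/s × 235.32 kJ/kg = 3861.6 kJ/s
|Q| = 3861.6 kW = 13902 MJ/h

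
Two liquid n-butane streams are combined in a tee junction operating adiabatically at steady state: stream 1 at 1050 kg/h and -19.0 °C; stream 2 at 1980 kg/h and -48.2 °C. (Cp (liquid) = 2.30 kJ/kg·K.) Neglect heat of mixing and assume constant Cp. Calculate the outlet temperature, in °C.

Adiabatic, steady state ⇒ Σ ṁᵢCp,ᵢ(T_out − Tᵢ) = 0
Σ ṁᵢCp,ᵢTᵢ = 1050×2.30×-19.0 + 1980×2.30×-48.2 = -265390
Σ ṁᵢCp,ᵢ = 1050×2.30 + 1980×2.30 = 6969
T_out = -265390 / 6969 = -38.081 °C

T_out = -38.1 °C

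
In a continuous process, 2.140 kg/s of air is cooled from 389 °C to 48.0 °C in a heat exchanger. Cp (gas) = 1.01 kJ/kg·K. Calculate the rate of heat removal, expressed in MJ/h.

Q_c = 2650 MJ/h

Q = ṁ·Cp·ΔT = 2.140 × 1.01 × (48.0 − 389) = -737.04 kJ/s
Cooling duty = 2653.3 MJ/h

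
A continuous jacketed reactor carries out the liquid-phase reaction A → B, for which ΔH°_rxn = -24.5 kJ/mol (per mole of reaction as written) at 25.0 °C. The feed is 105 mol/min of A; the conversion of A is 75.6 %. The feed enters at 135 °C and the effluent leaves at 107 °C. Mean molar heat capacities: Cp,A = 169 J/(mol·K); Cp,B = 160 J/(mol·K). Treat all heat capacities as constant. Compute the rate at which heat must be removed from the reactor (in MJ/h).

Q_out = 150 MJ/h

Extent of reaction ξ = 0.756 × 105 = 79.38 mol/min
Reaction term: ξ·ΔH°_rxn = 79.38 × -24.5 = -1944.8 kJ/min
Sensible, feed 135→25 °C: -1952 kJ/min
Outlet flows (mol/min): A 25.62, B 79.38
Sensible, products 25→107 °C: 1396.5 kJ/min
Q = ΔH = -2500.3 kJ/min = -41.671 kW
Heat removed = 150.02 MJ/h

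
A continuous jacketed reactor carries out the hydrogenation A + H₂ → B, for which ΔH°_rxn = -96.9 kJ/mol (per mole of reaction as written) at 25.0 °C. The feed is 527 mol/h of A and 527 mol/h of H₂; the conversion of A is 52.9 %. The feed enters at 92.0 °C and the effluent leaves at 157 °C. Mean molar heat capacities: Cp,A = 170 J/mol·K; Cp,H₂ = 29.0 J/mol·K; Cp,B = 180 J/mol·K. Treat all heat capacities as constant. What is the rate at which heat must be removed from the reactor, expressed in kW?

Extent of reaction ξ = 0.529 × 527 = 278.78 mol/h
Reaction term: ξ·ΔH°_rxn = 278.78 × -96.9 = -27014 kJ/h
Sensible, feed 92.0→25 °C: -7026.5 kJ/h
Outlet flows (mol/h): A 248.22, H₂ 248.22, B 278.78
Sensible, products 25→157 °C: 13144 kJ/h
Q = ΔH = -20897 kJ/h = -5.8046 kW
Heat removed = 5.8046 kW

Q_out = 5.80 kW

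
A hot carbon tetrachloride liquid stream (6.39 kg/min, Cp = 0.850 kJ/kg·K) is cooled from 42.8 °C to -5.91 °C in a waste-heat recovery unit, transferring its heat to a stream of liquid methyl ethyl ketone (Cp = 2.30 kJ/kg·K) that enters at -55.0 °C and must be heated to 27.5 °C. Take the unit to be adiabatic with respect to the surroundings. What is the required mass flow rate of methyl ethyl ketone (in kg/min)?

ṁ_c = 1.39 kg/min

Heat released by hot stream: Q = 6.39 × 0.850 × (42.8 − -5.91) = 264.57 kJ/min
Energy balance on cold side (adiabatic exchanger): Q = ṁ_c·Cp_c·(T_c,out − T_c,in)
ṁ_c = 264.57 / [2.30 × (27.5 − -55.0)] = 1.3943 kg/min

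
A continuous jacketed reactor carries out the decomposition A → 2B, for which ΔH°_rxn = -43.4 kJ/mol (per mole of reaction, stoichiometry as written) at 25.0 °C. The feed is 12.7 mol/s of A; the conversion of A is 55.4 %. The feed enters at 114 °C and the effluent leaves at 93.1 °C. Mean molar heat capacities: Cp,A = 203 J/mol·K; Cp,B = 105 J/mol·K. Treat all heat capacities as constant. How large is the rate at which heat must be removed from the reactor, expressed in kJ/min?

Q_out = 21400 kJ/min

Extent of reaction ξ = 0.554 × 12.7 = 7.0358 mol/s
Reaction term: ξ·ΔH°_rxn = 7.0358 × -43.4 = -305.35 kJ/s
Sensible, feed 114→25 °C: -229.45 kJ/s
Outlet flows (mol/s): A 5.6642, B 14.072
Sensible, products 25→93.1 °C: 178.92 kJ/s
Q = ΔH = -355.88 kJ/s = -355.88 kW
Heat removed = 21353 kJ/min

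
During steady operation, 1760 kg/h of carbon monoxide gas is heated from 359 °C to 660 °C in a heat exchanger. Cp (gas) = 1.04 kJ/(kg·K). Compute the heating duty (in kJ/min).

Q = ṁ·Cp·ΔT = 1760 × 1.04 × (660 − 359) = 550950 kJ/h
Converting: 550950 / 3600 s = 153.04 kW
Heating duty = 9182.5 kJ/min

Q = 9180 kJ/min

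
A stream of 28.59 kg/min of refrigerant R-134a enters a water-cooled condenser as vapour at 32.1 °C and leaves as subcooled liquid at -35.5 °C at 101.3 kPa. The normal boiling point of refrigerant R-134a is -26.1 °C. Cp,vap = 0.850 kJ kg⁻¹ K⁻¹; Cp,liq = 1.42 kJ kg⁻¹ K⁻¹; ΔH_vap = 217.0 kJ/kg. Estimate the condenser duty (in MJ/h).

Q_c = 480 MJ/h

vapour 32.1→-26.1 °C: -49.47 kJ/kg
condensation at -26.1 °C: -217 kJ/kg
liquid -26.1→-35.5 °C: -13.348 kJ/kg
Δh = -49.47 + -217 + -13.348 = -279.82 kJ/kg
Q = ṁ·Δh = 28.59 kg/min × -279.82 kJ/kg = -8000 kJ/min
|Q| = 133.33 kW = 480 MJ/h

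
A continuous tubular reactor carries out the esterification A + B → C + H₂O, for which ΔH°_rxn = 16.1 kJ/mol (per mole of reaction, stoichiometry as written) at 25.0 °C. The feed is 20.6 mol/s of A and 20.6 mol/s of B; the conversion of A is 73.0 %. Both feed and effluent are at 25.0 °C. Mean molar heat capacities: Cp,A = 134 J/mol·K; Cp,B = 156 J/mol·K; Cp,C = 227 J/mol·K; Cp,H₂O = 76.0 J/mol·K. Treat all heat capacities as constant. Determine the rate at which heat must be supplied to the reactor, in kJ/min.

Q_in = 14500 kJ/min

Extent of reaction ξ = 0.730 × 20.6 = 15.038 mol/s
Reaction term: ξ·ΔH°_rxn = 15.038 × 16.1 = 242.11 kJ/s
Q = ΔH = 242.11 kJ/s = 242.11 kW
Heat supplied = 14527 kJ/min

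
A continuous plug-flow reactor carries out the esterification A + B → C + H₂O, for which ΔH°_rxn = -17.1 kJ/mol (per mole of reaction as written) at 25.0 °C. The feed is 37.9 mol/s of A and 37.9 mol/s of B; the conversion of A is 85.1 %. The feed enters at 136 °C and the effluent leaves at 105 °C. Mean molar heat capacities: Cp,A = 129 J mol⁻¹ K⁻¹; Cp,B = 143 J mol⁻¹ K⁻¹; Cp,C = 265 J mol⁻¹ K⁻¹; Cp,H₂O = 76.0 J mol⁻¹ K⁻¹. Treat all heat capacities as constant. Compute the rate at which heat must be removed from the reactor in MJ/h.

Extent of reaction ξ = 0.851 × 37.9 = 32.253 mol/s
Reaction term: ξ·ΔH°_rxn = 32.253 × -17.1 = -551.52 kJ/s
Sensible, feed 136→25 °C: -1144.3 kJ/s
Outlet flows (mol/s): A 5.6471, B 5.6471, C 32.253, H₂O 32.253
Sensible, products 25→105 °C: 1002.7 kJ/s
Q = ΔH = -693.06 kJ/s = -693.06 kW
Heat removed = 2495 MJ/h

Q_out = 2500 MJ/h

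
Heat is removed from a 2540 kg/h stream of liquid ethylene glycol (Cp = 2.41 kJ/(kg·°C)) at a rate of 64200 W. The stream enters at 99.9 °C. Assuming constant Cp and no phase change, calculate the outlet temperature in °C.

Q = 64200 W = 231120 kJ/h
ΔT = Q/(ṁ·Cp) = 231120/(2540×2.41) = 37.756 K
T_out = 99.9 − 37.756 = 62.144 °C

T_out = 62.1 °C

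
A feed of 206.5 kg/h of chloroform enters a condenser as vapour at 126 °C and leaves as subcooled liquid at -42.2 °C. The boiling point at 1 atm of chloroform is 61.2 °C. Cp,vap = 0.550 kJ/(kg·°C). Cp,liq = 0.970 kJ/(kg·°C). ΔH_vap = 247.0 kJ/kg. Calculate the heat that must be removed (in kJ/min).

Q_c = 1320 kJ/min

vapour 126→61.2 °C: -35.64 kJ/kg
condensation at 61.2 °C: -247 kJ/kg
liquid 61.2→-42.2 °C: -100.3 kJ/kg
Δh = -35.64 + -247 + -100.3 = -382.94 kJ/kg
Q = ṁ·Δh = 206.5 kg/h × -382.94 kJ/kg = -79077 kJ/h
|Q| = 21.966 kW = 1317.9 kJ/min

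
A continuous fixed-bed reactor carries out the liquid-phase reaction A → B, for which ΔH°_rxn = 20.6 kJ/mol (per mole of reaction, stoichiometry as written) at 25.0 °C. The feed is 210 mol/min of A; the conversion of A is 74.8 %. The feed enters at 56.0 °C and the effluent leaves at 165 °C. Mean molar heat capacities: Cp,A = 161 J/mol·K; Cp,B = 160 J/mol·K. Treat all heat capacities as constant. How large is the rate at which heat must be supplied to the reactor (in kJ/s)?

Extent of reaction ξ = 0.748 × 210 = 157.08 mol/min
Reaction term: ξ·ΔH°_rxn = 157.08 × 20.6 = 3235.8 kJ/min
Sensible, feed 56.0→25 °C: -1048.1 kJ/min
Outlet flows (mol/min): A 52.92, B 157.08
Sensible, products 25→165 °C: 4711.4 kJ/min
Q = ΔH = 6899.1 kJ/min = 114.99 kW
Heat supplied = 114.99 kJ/s

Q_in = 115 kJ/s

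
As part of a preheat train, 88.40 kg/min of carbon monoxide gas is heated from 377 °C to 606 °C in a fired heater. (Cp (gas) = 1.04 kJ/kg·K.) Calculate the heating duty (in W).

Q = 351000 W

Q = ṁ·Cp·ΔT = 88.40 × 1.04 × (606 − 377) = 21053 kJ/min
Converting: 21053 / 60 s = 350.89 kW
Heating duty = 350890 W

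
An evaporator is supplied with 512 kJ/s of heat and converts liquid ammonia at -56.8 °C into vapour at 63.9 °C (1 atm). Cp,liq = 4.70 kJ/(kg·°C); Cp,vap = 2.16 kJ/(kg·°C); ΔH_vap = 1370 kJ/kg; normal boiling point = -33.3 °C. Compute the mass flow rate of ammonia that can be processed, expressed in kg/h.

Δh = 4.70×(-33.3−-56.8) + 1370 + 2.16×(63.9−-33.3) = 1690.4 kJ/kg
Q = 512 kJ/s = 512 kJ/s = 1.8432e+06 kJ/h
ṁ = Q/Δh = 1.8432e+06 / 1690.4 = 1090.4 kg/h

ṁ = 1090 kg/h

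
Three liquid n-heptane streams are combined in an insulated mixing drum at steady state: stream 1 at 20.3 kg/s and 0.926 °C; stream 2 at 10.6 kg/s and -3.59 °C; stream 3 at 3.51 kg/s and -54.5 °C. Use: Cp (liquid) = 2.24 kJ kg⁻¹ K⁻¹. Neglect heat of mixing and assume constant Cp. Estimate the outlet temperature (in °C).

T_out = -6.12 °C

Energy balance with Q = 0: Σ ṁᵢCp,ᵢ(T_out − Tᵢ) = 0
Σ ṁᵢCp,ᵢTᵢ = 20.3×2.24×0.926 + 10.6×2.24×-3.59 + 3.51×2.24×-54.5 = -471.63
Σ ṁᵢCp,ᵢ = 20.3×2.24 + 10.6×2.24 + 3.51×2.24 = 77.078
T_out = -471.63 / 77.078 = -6.1189 °C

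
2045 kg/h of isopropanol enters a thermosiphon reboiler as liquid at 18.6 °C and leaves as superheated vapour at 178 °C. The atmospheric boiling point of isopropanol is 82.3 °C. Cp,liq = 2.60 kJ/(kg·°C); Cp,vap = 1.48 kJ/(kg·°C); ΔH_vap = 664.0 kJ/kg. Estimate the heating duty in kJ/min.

Q = 33100 kJ/min

liquid 18.6→82.3 °C: 165.62 kJ/kg
vaporisation at 82.3 °C: 664 kJ/kg
vapour 82.3→178 °C: 141.64 kJ/kg
Δh = 165.62 + 664 + 141.64 = 971.26 kJ/kg
Q = ṁ·Δh = 2045 kg/h × 971.26 kJ/kg = 1.9862e+06 kJ/h
|Q| = 551.73 kW = 33104 kJ/min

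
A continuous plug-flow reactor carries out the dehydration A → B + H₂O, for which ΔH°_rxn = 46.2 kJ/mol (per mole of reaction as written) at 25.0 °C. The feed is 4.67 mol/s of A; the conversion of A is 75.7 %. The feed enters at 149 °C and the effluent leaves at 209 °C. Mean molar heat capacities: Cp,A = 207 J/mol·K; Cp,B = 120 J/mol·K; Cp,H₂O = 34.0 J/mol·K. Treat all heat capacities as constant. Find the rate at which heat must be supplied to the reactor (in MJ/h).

Extent of reaction ξ = 0.757 × 4.67 = 3.5352 mol/s
Reaction term: ξ·ΔH°_rxn = 3.5352 × 46.2 = 163.33 kJ/s
Sensible, feed 149→25 °C: -119.87 kJ/s
Outlet flows (mol/s): A 1.1348, B 3.5352, H₂O 3.5352
Sensible, products 25→209 °C: 143.4 kJ/s
Q = ΔH = 186.85 kJ/s = 186.85 kW
Heat supplied = 672.67 MJ/h

Q_in = 673 MJ/h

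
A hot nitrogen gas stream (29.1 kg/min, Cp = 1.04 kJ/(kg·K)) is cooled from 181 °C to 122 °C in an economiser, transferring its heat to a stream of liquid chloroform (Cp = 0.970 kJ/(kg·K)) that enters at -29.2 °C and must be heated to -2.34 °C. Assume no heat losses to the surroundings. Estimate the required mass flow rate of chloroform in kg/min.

ṁ_c = 68.5 kg/min

Heat released by hot stream: Q = 29.1 × 1.04 × (181 − 122) = 1785.6 kJ/min
Energy balance on cold side (adiabatic exchanger): Q = ṁ_c·Cp_c·(T_c,out − T_c,in)
ṁ_c = 1785.6 / [0.970 × (-2.34 − -29.2)] = 68.533 kg/min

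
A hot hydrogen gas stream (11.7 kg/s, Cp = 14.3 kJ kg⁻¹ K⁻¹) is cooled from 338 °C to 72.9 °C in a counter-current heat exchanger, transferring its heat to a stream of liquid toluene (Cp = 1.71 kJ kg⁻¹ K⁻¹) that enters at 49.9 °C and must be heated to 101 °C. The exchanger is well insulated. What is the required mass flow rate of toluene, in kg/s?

ṁ_c = 508 kg/s

Heat released by hot stream: Q = 11.7 × 14.3 × (338 − 72.9) = 44354 kJ/s
Energy balance on cold side (adiabatic exchanger): Q = ṁ_c·Cp_c·(T_c,out − T_c,in)
ṁ_c = 44354 / [1.71 × (101 − 49.9)] = 507.59 kg/s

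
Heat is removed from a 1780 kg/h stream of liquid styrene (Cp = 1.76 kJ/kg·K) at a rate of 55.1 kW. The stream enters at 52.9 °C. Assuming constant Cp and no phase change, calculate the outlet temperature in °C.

T_out = -10.4 °C

Q = 55.1 kW = 198360 kJ/h
ΔT = Q/(ṁ·Cp) = 198360/(1780×1.76) = 63.317 K
T_out = 52.9 − 63.317 = -10.417 °C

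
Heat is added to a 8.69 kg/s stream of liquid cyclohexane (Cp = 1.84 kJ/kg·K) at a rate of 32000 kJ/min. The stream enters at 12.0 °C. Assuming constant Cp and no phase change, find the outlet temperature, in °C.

T_out = 45.4 °C

Q = 32000 kJ/min = 533.33 kJ/s
ΔT = Q/(ṁ·Cp) = 533.33/(8.69×1.84) = 33.355 K
T_out = 12.0 + 33.355 = 45.355 °C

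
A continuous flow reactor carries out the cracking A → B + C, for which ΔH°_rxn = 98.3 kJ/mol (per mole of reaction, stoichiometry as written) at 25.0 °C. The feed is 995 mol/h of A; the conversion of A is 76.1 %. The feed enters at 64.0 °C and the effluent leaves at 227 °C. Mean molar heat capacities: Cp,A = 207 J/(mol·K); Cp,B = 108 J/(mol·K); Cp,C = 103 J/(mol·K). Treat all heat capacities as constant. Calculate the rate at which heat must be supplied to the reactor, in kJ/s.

Extent of reaction ξ = 0.761 × 995 = 757.2 mol/h
Reaction term: ξ·ΔH°_rxn = 757.2 × 98.3 = 74432 kJ/h
Sensible, feed 64.0→25 °C: -8032.6 kJ/h
Outlet flows (mol/h): A 237.8, B 757.2, C 757.2
Sensible, products 25→227 °C: 42217 kJ/h
Q = ΔH = 108620 kJ/h = 30.171 kW
Heat supplied = 30.171 kJ/s

Q_in = 30.2 kJ/s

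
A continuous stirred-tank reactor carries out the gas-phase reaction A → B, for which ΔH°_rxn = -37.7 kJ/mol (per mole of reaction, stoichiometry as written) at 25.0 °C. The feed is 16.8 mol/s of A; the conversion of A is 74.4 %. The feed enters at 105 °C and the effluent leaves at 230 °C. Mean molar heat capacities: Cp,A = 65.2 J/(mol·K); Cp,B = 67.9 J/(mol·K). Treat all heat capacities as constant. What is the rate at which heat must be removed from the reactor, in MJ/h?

Extent of reaction ξ = 0.744 × 16.8 = 12.499 mol/s
Reaction term: ξ·ΔH°_rxn = 12.499 × -37.7 = -471.22 kJ/s
Sensible, feed 105→25 °C: -87.629 kJ/s
Outlet flows (mol/s): A 4.3008, B 12.499
Sensible, products 25→230 °C: 231.47 kJ/s
Q = ΔH = -327.38 kJ/s = -327.38 kW
Heat removed = 1178.6 MJ/h

Q_out = 1180 MJ/h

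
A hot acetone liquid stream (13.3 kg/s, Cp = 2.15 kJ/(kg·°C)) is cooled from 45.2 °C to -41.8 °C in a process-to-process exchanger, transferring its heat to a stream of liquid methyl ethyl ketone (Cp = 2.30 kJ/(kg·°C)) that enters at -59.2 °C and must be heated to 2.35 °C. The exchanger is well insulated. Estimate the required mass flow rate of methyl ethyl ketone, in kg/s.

ṁ_c = 17.6 kg/s

Heat released by hot stream: Q = 13.3 × 2.15 × (45.2 − -41.8) = 2487.8 kJ/s
Energy balance on cold side (adiabatic exchanger): Q = ṁ_c·Cp_c·(T_c,out − T_c,in)
ṁ_c = 2487.8 / [2.30 × (2.35 − -59.2)] = 17.573 kg/s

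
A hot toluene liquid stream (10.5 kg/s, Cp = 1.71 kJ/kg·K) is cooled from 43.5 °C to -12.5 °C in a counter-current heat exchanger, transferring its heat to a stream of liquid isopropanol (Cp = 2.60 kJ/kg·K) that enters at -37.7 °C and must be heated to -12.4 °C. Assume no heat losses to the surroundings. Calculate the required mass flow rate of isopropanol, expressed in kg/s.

ṁ_c = 15.3 kg/s

Heat released by hot stream: Q = 10.5 × 1.71 × (43.5 − -12.5) = 1005.5 kJ/s
Energy balance on cold side (adiabatic exchanger): Q = ṁ_c·Cp_c·(T_c,out − T_c,in)
ṁ_c = 1005.5 / [2.60 × (-12.4 − -37.7)] = 15.285 kg/s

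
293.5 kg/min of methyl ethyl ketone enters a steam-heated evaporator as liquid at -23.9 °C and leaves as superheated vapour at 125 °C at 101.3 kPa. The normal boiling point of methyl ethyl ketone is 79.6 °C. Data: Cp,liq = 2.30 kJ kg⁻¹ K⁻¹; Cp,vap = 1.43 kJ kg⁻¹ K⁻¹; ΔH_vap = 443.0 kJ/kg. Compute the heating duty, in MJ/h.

Q = 13100 MJ/h

liquid -23.9→79.6 °C: 238.05 kJ/kg
vaporisation at 79.6 °C: 443 kJ/kg
vapour 79.6→125 °C: 64.922 kJ/kg
Δh = 238.05 + 443 + 64.922 = 745.97 kJ/kg
Q = ṁ·Δh = 293.5 kg/min × 745.97 kJ/kg = 218940 kJ/min
|Q| = 3649 kW = 13137 MJ/h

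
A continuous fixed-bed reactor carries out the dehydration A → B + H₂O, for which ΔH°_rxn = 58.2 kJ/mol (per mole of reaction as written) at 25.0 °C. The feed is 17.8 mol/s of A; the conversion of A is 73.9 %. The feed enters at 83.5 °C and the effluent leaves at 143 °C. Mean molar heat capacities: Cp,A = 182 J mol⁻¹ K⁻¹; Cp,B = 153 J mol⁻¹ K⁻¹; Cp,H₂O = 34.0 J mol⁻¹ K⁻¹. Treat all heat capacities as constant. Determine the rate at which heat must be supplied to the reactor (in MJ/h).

Extent of reaction ξ = 0.739 × 17.8 = 13.154 mol/s
Reaction term: ξ·ΔH°_rxn = 13.154 × 58.2 = 765.57 kJ/s
Sensible, feed 83.5→25 °C: -189.52 kJ/s
Outlet flows (mol/s): A 4.6458, B 13.154, H₂O 13.154
Sensible, products 25→143 °C: 390.03 kJ/s
Q = ΔH = 966.09 kJ/s = 966.09 kW
Heat supplied = 3477.9 MJ/h

Q_in = 3480 MJ/h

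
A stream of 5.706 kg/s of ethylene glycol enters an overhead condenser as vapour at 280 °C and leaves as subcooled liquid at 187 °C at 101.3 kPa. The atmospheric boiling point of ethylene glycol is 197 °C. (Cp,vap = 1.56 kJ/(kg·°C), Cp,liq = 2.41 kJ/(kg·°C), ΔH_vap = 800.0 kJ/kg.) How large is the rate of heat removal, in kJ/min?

Q_c = 326000 kJ/min

vapour 280→197 °C: -129.48 kJ/kg
condensation at 197 °C: -800 kJ/kg
liquid 197→187 °C: -24.1 kJ/kg
Δh = -129.48 + -800 + -24.1 = -953.58 kJ/kg
Q = ṁ·Δh = 5.706 kg/s × -953.58 kJ/kg = -5441.1 kJ/s
|Q| = 5441.1 kW = 326470 kJ/min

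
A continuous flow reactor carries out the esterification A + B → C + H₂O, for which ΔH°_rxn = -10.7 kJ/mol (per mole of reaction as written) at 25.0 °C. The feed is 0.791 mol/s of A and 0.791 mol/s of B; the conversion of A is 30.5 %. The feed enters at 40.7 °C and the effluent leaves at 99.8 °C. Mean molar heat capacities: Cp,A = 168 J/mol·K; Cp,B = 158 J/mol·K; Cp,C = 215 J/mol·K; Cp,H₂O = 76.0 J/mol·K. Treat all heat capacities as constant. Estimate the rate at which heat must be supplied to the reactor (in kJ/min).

Extent of reaction ξ = 0.305 × 0.791 = 0.24125 mol/s
Reaction term: ξ·ΔH°_rxn = 0.24125 × -10.7 = -2.5814 kJ/s
Sensible, feed 40.7→25 °C: -4.0485 kJ/s
Outlet flows (mol/s): A 0.54975, B 0.54975, C 0.24125, H₂O 0.24125
Sensible, products 25→99.8 °C: 18.657 kJ/s
Q = ΔH = 12.027 kJ/s = 12.027 kW
Heat supplied = 721.61 kJ/min

Q_in = 722 kJ/min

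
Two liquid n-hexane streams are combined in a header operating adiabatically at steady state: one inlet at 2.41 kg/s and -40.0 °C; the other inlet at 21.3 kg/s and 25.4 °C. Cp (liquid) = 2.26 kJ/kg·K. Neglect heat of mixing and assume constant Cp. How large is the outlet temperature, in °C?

T_out = 18.8 °C

Adiabatic, steady state ⇒ Σ ṁᵢCp,ᵢ(T_out − Tᵢ) = 0
Σ ṁᵢCp,ᵢTᵢ = 2.41×2.26×-40.0 + 21.3×2.26×25.4 = 1004.8
Σ ṁᵢCp,ᵢ = 2.41×2.26 + 21.3×2.26 = 53.585
T_out = 1004.8 / 53.585 = 18.752 °C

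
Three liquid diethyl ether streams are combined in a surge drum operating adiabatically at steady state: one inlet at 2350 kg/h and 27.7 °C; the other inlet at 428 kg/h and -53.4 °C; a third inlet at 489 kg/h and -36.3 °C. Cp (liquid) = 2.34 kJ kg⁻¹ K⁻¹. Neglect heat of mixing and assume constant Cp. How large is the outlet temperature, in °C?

No heat crosses the boundary, so H_out = H_in.
T_out = Σ ṁᵢCp,ᵢTᵢ / Σ ṁᵢCp,ᵢ
      = 57304 / 7644.8 = 7.4959 °C

T_out = 7.50 °C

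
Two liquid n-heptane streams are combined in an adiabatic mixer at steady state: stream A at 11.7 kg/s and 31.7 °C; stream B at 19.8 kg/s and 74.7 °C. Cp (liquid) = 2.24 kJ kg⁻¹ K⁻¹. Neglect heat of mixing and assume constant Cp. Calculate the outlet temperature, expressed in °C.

T_out = 58.7 °C

Energy balance with Q = 0: Σ ṁᵢCp,ᵢ(T_out − Tᵢ) = 0
T_out = Σ ṁᵢCp,ᵢTᵢ / Σ ṁᵢCp,ᵢ
      = 4143.9 / 70.56 = 58.729 °C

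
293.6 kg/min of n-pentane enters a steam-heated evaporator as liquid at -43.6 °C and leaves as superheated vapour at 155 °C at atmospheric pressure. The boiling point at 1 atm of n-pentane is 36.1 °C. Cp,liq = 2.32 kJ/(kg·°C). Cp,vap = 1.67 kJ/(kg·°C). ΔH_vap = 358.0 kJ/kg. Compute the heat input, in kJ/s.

liquid -43.6→36.1 °C: 184.9 kJ/kg
vaporisation at 36.1 °C: 358 kJ/kg
vapour 36.1→155 °C: 198.56 kJ/kg
Δh = 184.9 + 358 + 198.56 = 741.47 kJ/kg
Q = ṁ·Δh = 293.6 kg/min × 741.47 kJ/kg = 217690 kJ/min
|Q| = 3628.2 kW

Q = 3630 kJ/s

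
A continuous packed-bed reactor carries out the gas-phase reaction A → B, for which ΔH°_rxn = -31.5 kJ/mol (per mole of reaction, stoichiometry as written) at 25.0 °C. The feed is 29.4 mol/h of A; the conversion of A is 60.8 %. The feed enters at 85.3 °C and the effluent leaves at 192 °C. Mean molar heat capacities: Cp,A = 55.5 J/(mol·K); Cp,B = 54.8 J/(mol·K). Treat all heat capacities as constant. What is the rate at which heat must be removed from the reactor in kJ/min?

Extent of reaction ξ = 0.608 × 29.4 = 17.875 mol/h
Reaction term: ξ·ΔH°_rxn = 17.875 × -31.5 = -563.07 kJ/h
Sensible, feed 85.3→25 °C: -98.392 kJ/h
Outlet flows (mol/h): A 11.525, B 17.875
Sensible, products 25→192 °C: 270.4 kJ/h
Q = ΔH = -391.06 kJ/h = -0.10863 kW
Heat removed = 6.5176 kJ/min

Q_out = 6.52 kJ/min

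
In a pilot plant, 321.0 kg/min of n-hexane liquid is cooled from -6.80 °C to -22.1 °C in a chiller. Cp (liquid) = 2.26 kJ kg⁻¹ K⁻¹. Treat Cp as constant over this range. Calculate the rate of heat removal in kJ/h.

Q = ṁ·Cp·ΔT = 321.0 × 2.26 × (-22.1 − -6.80) = -11100 kJ/min
Converting: 11100 / 60 s = 184.99 kW
Cooling duty = 665970 kJ/h

Q_c = 666000 kJ/h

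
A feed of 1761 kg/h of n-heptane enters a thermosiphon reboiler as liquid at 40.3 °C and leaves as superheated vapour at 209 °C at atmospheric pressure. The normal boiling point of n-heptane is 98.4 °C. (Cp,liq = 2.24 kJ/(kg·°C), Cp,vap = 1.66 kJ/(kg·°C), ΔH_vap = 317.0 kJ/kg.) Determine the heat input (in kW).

Q = 309 kW

liquid 40.3→98.4 °C: 130.14 kJ/kg
vaporisation at 98.4 °C: 317 kJ/kg
vapour 98.4→209 °C: 183.6 kJ/kg
Δh = 130.14 + 317 + 183.6 = 630.74 kJ/kg
Q = ṁ·Δh = 1761 kg/h × 630.74 kJ/kg = 1.1107e+06 kJ/h
|Q| = 308.54 kW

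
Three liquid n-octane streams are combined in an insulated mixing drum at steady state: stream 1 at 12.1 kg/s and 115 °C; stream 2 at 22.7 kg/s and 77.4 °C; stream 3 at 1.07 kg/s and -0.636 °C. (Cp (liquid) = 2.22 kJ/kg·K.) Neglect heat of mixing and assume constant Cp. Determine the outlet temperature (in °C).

T_out = 87.8 °C

No heat crosses the boundary, so H_out = H_in.
Σ ṁᵢCp,ᵢTᵢ = 12.1×2.22×115 + 22.7×2.22×77.4 + 1.07×2.22×-0.636 = 6988.1
Σ ṁᵢCp,ᵢ = 12.1×2.22 + 22.7×2.22 + 1.07×2.22 = 79.631
T_out = 6988.1 / 79.631 = 87.756 °C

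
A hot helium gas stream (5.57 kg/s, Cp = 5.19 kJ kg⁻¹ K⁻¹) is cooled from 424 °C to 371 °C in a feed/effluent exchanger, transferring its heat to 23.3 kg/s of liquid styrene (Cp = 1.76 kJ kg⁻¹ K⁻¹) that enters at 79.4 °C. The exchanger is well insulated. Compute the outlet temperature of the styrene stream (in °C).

Heat released by hot stream: Q = 5.57 × 5.19 × (424 − 371) = 1532.1 kJ/s
Energy balance on cold side (adiabatic exchanger): Q = ṁ_c·Cp_c·(T_c,out − T_c,in)
T_c,out = 79.4 + 1532.1/(23.3 × 1.76) = 116.76 °C

T_c,out = 117 °C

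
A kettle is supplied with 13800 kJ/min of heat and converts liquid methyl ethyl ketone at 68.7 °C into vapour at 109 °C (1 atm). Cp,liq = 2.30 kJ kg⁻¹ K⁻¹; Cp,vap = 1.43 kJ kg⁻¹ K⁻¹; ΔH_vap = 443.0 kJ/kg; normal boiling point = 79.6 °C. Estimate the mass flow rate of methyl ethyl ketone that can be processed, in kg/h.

ṁ = 1620 kg/h

Δh = 2.30×(79.6−68.7) + 443.0 + 1.43×(109−79.6) = 510.11 kJ/kg
Q = 13800 kJ/min = 230 kJ/s = 828000 kJ/h
ṁ = Q/Δh = 828000 / 510.11 = 1623.2 kg/h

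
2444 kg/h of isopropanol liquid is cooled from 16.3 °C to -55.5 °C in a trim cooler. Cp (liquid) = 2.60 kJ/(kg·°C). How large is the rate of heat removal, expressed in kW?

Q_c = 127 kW

Q = ṁ·Cp·ΔT = 2444 × 2.60 × (-55.5 − 16.3) = -456250 kJ/h
Converting: 456250 / 3600 s = 126.73 kW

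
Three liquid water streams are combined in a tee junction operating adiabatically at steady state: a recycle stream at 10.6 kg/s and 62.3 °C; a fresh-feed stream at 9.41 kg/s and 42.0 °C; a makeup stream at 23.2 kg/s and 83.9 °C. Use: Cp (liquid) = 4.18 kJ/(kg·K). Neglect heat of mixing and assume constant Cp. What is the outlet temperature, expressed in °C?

T_out = 69.5 °C

Energy balance with Q = 0: Σ ṁᵢCp,ᵢ(T_out − Tᵢ) = 0
T_out = Σ ṁᵢCp,ᵢTᵢ / Σ ṁᵢCp,ᵢ
      = 12549 / 180.62 = 69.477 °C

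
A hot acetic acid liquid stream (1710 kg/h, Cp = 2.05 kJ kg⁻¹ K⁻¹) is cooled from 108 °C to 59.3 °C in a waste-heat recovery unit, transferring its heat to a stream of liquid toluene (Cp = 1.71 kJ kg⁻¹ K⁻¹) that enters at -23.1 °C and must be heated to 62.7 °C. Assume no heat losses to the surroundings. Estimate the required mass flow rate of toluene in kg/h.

Heat released by hot stream: Q = 1710 × 2.05 × (108 − 59.3) = 170720 kJ/h
Energy balance on cold side (adiabatic exchanger): Q = ṁ_c·Cp_c·(T_c,out − T_c,in)
ṁ_c = 170720 / [1.71 × (62.7 − -23.1)] = 1163.6 kg/h

ṁ_c = 1160 kg/h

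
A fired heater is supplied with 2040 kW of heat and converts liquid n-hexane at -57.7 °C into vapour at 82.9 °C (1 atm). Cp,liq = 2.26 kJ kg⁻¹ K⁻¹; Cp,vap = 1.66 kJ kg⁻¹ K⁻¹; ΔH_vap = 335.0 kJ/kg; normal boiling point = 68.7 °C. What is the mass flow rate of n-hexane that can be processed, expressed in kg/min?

Δh = 2.26×(68.7−-57.7) + 335.0 + 1.66×(82.9−68.7) = 644.24 kJ/kg
Q = 2040 kW = 2040 kJ/s = 122400 kJ/min
ṁ = Q/Δh = 122400 / 644.24 = 189.99 kg/min

ṁ = 190 kg/min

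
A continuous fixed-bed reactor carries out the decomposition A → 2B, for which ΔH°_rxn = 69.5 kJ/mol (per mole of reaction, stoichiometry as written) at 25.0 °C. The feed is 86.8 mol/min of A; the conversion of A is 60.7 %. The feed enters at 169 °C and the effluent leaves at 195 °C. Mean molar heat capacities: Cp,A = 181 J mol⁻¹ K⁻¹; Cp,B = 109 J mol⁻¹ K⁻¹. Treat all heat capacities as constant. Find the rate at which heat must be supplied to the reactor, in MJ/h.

Q_in = 264 MJ/h

Extent of reaction ξ = 0.607 × 86.8 = 52.688 mol/min
Reaction term: ξ·ΔH°_rxn = 52.688 × 69.5 = 3661.8 kJ/min
Sensible, feed 169→25 °C: -2262.4 kJ/min
Outlet flows (mol/min): A 34.112, B 105.38
Sensible, products 25→195 °C: 3002.2 kJ/min
Q = ΔH = 4401.7 kJ/min = 73.361 kW
Heat supplied = 264.1 MJ/h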